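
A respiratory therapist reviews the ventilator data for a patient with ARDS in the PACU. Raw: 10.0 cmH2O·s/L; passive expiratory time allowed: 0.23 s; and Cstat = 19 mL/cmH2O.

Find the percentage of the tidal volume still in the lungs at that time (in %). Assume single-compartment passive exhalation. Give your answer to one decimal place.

29.8

τ = R × C = 10.0 × 19 mL/cmH2O = 10.0 × 0.019 L/cmH2O = 0.19 s.
Passive exhalation: V(t)/V₀ = e^(−t/τ) = e^(−0.23/0.19) = 0.298.
Fraction remaining = 0.298 → 29.8%.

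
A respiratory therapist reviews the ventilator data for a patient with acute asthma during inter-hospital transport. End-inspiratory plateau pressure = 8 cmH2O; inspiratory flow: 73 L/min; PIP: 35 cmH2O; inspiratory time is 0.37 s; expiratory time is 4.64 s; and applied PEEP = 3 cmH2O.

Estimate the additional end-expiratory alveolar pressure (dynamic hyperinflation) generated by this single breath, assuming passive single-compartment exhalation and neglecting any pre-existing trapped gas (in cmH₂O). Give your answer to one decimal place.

0.5

Flow: 73 L/min ÷ 60 = 1.2167 L/s.
Vt = flow × Ti = 1.2167 L/s × 0.37 s × 1000 mL/L = 450.18 mL.
R = (PIP − Pplat)/V̇ = (35 − 8) / 1.2167 = 27.0/1.2167 = 22.191 cmH2O·s/L.
C = Vt/(Pplat − PEEP) = 450.18 / (8 − 3) = 450.18/5.0 = 90.036 mL/cmH2O.
τ = R × C = 22.191 × 0.09004 L/cmH2O = 1.998 s.
Fraction remaining = e^(−Te/τ) = e^(−4.64/1.998) = 0.09805; trapped volume = 450.18 × 0.09805 = 44.14 mL.
Additional alveolar pressure from trapping ≈ V_trapped / C = 44.14 / 90.036 = 0.4902 cmH2O.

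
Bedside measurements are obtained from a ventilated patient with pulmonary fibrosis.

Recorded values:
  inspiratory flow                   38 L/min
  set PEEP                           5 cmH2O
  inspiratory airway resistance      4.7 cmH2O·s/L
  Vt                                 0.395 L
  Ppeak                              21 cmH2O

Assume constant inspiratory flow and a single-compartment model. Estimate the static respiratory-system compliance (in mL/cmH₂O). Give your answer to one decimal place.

30.3

Flow: 38 L/min ÷ 60 = 0.6333 L/s.
Equation of motion (constant flow): PIP = Vt/C + R·V̇ + PEEP.
Vt/C = PIP − R·V̇ − PEEP = 21 − 4.7×0.6333 − 5 = 21 − 2.977 − 5 = 13.023 cmH2O.
C = Vt / 13.023 = 395 / 13.023 = 30.331 mL/cmH2O.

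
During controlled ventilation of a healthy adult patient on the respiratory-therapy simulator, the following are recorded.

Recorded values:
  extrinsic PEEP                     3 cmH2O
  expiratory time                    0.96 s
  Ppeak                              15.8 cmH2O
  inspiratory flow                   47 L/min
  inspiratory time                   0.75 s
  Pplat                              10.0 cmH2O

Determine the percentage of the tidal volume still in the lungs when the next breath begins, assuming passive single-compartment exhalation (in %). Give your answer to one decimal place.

21.3

Flow: 47 L/min ÷ 60 = 0.7833 L/s.
Vt = flow × Ti = 0.7833 L/s × 0.75 s × 1000 mL/L = 587.48 mL.
R = (PIP − Pplat)/V̇ = (15.8 − 10.0) / 0.7833 = 5.8/0.7833 = 7.405 cmH2O·s/L.
C = Vt/(Pplat − PEEP) = 587.48 / (10.0 − 3) = 587.48/7.0 = 83.926 mL/cmH2O.
τ = R × C = 7.405 × 0.08393 L/cmH2O = 0.6215 s.
Fraction remaining at end-expiration = e^(−Te/τ) = e^(−0.96/0.6215) = 0.2134 → 21.34%.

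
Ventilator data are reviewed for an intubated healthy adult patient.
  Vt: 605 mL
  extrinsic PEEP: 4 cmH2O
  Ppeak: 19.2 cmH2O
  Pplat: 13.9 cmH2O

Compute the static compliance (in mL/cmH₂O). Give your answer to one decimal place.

Cstat = Vt / (Pplat − PEEP) = 605 / (13.9 − 4) = 605 / 9.9 = 61.111 mL/cmH2O.

61.1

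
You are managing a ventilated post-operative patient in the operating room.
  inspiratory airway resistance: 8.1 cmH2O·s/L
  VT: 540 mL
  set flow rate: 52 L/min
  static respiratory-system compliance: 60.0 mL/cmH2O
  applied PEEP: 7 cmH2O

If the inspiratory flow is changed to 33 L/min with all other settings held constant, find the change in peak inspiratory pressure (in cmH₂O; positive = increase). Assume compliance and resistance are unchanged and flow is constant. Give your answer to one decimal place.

Flow: 52 L/min ÷ 60 = 0.8667 L/s.
New flow: 33 L/min ÷ 60 = 0.55 L/s.
PIP = Vt/C + R·V̇ + PEEP (constant-flow equation of motion).
Only the resistive term changes: ΔPIP = R × ΔV̇ = 8.1 × (0.55 − 0.8667) = 8.1 × -0.3167 = -2.565 cmH2O.

-2.6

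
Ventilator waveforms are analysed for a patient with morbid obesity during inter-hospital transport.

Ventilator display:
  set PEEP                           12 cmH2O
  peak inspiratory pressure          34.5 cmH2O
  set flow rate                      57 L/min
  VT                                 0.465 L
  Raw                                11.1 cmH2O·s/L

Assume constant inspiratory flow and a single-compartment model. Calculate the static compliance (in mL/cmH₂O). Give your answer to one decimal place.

Flow: 57 L/min ÷ 60 = 0.95 L/s.
Equation of motion (constant flow): PIP = Vt/C + R·V̇ + PEEP.
Vt/C = PIP − R·V̇ − PEEP = 34.5 − 11.1×0.95 − 12 = 34.5 − 10.545 − 12 = 11.955 cmH2O.
C = Vt / 11.955 = 465 / 11.955 = 38.896 mL/cmH2O.

38.9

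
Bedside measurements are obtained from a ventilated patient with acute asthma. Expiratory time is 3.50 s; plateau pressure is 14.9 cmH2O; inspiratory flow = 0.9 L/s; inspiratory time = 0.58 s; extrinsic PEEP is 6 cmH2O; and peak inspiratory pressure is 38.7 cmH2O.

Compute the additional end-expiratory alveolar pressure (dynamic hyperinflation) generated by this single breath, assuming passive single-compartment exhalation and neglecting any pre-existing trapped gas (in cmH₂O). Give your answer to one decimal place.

Vt = flow × Ti = 0.9 L/s × 0.58 s × 1000 mL/L = 522.0 mL.
R = (PIP − Pplat)/V̇ = (38.7 − 14.9) / 0.9 = 23.8/0.9 = 26.444 cmH2O·s/L.
C = Vt/(Pplat − PEEP) = 522.0 / (14.9 − 6) = 522.0/8.9 = 58.652 mL/cmH2O.
τ = R × C = 26.444 × 0.05865 L/cmH2O = 1.551 s.
Fraction remaining = e^(−Te/τ) = e^(−3.50/1.551) = 0.1047; trapped volume = 522.0 × 0.1047 = 54.653 mL.
Additional alveolar pressure from trapping ≈ V_trapped / C = 54.653 / 58.652 = 0.9318 cmH2O.

0.9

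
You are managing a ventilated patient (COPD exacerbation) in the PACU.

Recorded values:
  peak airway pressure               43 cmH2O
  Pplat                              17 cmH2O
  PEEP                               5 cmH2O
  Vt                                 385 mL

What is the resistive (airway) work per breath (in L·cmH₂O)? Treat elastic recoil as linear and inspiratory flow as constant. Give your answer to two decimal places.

10.01

With constant inspiratory flow the resistive pressure is constant at PIP − Pplat = 43 − 17 = 26.0 cmH2O, so resistive work = 26.0 × 0.385 = 10.01 L·cmH2O.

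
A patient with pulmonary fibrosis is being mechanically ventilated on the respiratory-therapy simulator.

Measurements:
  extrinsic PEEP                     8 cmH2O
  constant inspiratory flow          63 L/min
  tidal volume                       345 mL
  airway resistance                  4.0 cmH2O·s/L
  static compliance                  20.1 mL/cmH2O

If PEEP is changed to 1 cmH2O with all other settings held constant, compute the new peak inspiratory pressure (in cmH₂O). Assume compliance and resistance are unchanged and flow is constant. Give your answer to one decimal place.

22.4

Flow: 63 L/min ÷ 60 = 1.05 L/s.
PIP = Vt/C + R·V̇ + PEEP (constant-flow equation of motion).
Only the baseline term changes: ΔPIP = ΔPEEP = 1 − 8 = -7.0 cmH2O.
Original PIP = 345/20.1 + 4.0×1.05 + 8 = 29.364 cmH2O; new PIP = 29.364 + (-7.0) = 22.364 cmH2O.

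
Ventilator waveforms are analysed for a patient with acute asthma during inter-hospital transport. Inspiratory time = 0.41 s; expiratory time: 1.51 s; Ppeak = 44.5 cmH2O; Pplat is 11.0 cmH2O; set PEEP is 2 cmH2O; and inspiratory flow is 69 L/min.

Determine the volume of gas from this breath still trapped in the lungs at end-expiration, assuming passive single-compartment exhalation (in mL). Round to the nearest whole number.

175

Flow: 69 L/min ÷ 60 = 1.15 L/s.
Vt = flow × Ti = 1.15 L/s × 0.41 s × 1000 mL/L = 471.5 mL.
R = (PIP − Pplat)/V̇ = (44.5 − 11.0) / 1.15 = 33.5/1.15 = 29.13 cmH2O·s/L.
C = Vt/(Pplat − PEEP) = 471.5 / (11.0 − 2) = 471.5/9.0 = 52.389 mL/cmH2O.
τ = R × C = 29.13 × 0.05239 L/cmH2O = 1.526 s.
Fraction remaining = e^(−Te/τ) = e^(−1.51/1.526) = 0.3718.
Trapped volume = 471.5 × 0.3718 = 175.3 mL.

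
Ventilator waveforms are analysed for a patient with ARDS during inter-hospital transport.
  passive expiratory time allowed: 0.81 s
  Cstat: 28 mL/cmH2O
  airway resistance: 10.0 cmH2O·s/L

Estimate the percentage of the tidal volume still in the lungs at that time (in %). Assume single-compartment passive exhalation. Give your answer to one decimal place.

5.5

τ = R × C = 10.0 × 28 mL/cmH2O = 10.0 × 0.028 L/cmH2O = 0.28 s.
Passive exhalation: V(t)/V₀ = e^(−t/τ) = e^(−0.81/0.28) = 0.05542.
Fraction remaining = 0.05542 → 5.542%.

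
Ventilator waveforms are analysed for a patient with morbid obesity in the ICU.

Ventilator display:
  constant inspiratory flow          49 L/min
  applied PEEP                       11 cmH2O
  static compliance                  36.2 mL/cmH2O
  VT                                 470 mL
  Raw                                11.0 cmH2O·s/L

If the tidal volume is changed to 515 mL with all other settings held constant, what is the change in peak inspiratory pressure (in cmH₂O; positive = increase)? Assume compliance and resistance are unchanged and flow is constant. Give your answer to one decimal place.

PIP = Vt/C + R·V̇ + PEEP (constant-flow equation of motion).
Only the elastic term changes: ΔPIP = ΔVt / C = (515 − 470) / 36.2 = 1.243 cmH2O.

1.2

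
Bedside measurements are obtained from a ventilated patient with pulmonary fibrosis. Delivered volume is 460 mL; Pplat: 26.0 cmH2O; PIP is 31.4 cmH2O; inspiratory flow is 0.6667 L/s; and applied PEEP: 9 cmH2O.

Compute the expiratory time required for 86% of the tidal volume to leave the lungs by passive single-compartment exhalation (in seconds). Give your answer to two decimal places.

R = (PIP − Pplat)/V̇ = (31.4 − 26.0) / 0.6667 = 5.4/0.6667 = 8.1 cmH2O·s/L.
C = Vt/(Pplat − PEEP) = 460.0 / (26.0 − 9) = 460.0/17.0 = 27.059 mL/cmH2O.
τ = R × C = 8.1 × 0.02706 L/cmH2O = 0.2192 s.
t = −τ·ln(1 − 0.86) = −0.2192·ln(0.14) = 0.431 s.

0.43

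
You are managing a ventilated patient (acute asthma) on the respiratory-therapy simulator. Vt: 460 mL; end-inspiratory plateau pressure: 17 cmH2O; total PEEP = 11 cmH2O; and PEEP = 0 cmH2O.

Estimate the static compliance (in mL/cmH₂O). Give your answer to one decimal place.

End-expiratory occlusion gives total PEEP = 11 cmH2O (intrinsic PEEP = 11 − 0 = 11). Use total PEEP for the elastic gradient.
Cstat = Vt / (Pplat − PEEPtotal) = 460 / (17 − 11) = 460 / 6.0 = 76.667 mL/cmH2O.

76.7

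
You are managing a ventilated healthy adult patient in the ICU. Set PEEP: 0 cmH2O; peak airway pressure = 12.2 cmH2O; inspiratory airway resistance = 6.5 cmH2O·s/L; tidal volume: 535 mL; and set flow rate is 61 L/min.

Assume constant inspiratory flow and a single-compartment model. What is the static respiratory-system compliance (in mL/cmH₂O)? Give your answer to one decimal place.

Flow: 61 L/min ÷ 60 = 1.0167 L/s.
Equation of motion (constant flow): PIP = Vt/C + R·V̇ + PEEP.
Vt/C = PIP − R·V̇ − PEEP = 12.2 − 6.5×1.0167 − 0 = 12.2 − 6.609 − 0 = 5.591 cmH2O.
C = Vt / 5.591 = 535 / 5.591 = 95.69 mL/cmH2O.

95.7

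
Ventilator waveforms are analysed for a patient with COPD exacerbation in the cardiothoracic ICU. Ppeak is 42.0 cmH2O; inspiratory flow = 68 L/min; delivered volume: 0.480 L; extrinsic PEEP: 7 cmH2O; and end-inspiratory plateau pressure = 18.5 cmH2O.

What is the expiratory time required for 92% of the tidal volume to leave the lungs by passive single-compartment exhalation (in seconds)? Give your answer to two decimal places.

2.19

Flow: 68 L/min ÷ 60 = 1.1333 L/s.
R = (PIP − Pplat)/V̇ = (42.0 − 18.5) / 1.1333 = 23.5/1.1333 = 20.736 cmH2O·s/L.
C = Vt/(Pplat − PEEP) = 480.0 / (18.5 − 7) = 480.0/11.5 = 41.739 mL/cmH2O.
τ = R × C = 20.736 × 0.04174 L/cmH2O = 0.8655 s.
t = −τ·ln(1 − 0.92) = −0.8655·ln(0.08) = 2.186 s.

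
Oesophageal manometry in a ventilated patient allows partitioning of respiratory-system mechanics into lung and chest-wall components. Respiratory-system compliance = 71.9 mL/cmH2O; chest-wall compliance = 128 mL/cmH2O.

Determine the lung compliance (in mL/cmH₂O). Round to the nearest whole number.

1/CL = 1/Crs − 1/Ccw.
1/CL = 1/71.9 − 1/128 = 0.006096.
CL = 164.04 mL/cmH2O.

164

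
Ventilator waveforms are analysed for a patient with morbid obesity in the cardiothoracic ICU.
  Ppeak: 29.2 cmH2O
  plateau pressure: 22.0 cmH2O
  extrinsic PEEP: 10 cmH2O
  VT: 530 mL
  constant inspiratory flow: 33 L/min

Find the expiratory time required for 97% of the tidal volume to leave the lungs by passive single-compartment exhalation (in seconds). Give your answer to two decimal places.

2.03

Flow: 33 L/min ÷ 60 = 0.55 L/s.
R = (PIP − Pplat)/V̇ = (29.2 − 22.0) / 0.55 = 7.2/0.55 = 13.091 cmH2O·s/L.
C = Vt/(Pplat − PEEP) = 530.0 / (22.0 − 10) = 530.0/12.0 = 44.167 mL/cmH2O.
τ = R × C = 13.091 × 0.04417 L/cmH2O = 0.5782 s.
t = −τ·ln(1 − 0.97) = −0.5782·ln(0.03) = 2.027 s.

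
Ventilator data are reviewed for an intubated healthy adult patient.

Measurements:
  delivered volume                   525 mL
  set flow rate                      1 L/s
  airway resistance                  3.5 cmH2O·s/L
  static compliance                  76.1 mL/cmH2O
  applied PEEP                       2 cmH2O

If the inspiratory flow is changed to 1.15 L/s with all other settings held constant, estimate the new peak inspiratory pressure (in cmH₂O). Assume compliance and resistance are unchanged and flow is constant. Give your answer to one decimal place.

PIP = Vt/C + R·V̇ + PEEP (constant-flow equation of motion).
Only the resistive term changes: ΔPIP = R × ΔV̇ = 3.5 × (1.15 − 1) = 3.5 × 0.15 = 0.525 cmH2O.
Original PIP = 525/76.1 + 3.5×1 + 2 = 12.399 cmH2O; new PIP = 12.399 + (0.525) = 12.924 cmH2O.

12.9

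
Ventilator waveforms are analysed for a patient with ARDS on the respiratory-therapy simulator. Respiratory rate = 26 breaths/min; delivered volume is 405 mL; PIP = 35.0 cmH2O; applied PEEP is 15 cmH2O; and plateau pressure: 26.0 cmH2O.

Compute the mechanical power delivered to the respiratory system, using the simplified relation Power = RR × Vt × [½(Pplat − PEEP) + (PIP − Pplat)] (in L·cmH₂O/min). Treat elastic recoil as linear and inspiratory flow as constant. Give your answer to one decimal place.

152.7

Per-breath work = Vt × [½(Pplat−PEEP) + (PIP−Pplat)] = 0.405 × [0.5×11.0 + 9.0] = 0.405 × 14.5 = 5.873 L·cmH2O.
Power = 26 × 5.873 = 152.7 L·cmH2O/min.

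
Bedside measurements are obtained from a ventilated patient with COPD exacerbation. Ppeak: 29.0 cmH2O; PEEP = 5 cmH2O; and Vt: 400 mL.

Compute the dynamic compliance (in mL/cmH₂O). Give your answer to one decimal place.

Dynamic compliance = Vt / (PIP − PEEP) = 400 / (29.0 − 5) = 400 / 24.0 = 16.667 mL/cmH2O.

16.7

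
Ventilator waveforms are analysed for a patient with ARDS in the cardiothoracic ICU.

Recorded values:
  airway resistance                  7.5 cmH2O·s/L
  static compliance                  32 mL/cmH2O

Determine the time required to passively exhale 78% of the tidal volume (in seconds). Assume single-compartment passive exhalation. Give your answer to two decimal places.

τ = R × C = 7.5 × 32 mL/cmH2O = 7.5 × 0.032 L/cmH2O = 0.24 s.
Exhaled fraction f = 1 − e^(−t/τ) → t = −τ·ln(1 − f) = −0.24·ln(0.22) = 0.3634 s.

0.36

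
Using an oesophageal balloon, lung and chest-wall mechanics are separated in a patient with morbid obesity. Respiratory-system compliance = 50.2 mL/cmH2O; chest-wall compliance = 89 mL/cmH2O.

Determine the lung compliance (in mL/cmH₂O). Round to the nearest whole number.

1/CL = 1/Crs − 1/Ccw.
1/CL = 1/50.2 − 1/89 = 0.008684.
CL = 115.15 mL/cmH2O.

115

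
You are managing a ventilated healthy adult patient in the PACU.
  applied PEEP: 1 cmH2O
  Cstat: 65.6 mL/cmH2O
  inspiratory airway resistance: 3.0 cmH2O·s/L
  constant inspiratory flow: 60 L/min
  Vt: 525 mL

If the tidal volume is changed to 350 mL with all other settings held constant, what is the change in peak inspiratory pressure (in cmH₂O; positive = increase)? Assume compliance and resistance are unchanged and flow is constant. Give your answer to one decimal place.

PIP = Vt/C + R·V̇ + PEEP (constant-flow equation of motion).
Only the elastic term changes: ΔPIP = ΔVt / C = (350 − 525) / 65.6 = -2.668 cmH2O.

-2.7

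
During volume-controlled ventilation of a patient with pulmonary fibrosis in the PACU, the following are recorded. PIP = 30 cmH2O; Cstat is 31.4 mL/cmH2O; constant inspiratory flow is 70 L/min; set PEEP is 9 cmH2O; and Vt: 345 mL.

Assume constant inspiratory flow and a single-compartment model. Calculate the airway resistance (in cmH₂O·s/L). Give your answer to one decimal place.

8.6

Flow: 70 L/min ÷ 60 = 1.1667 L/s.
Equation of motion (constant flow): PIP = Vt/C + R·V̇ + PEEP.
R·V̇ = PIP − Vt/C − PEEP = 30 − 345/31.4 − 9 = 30 − 10.987 − 9 = 10.013 cmH2O.
R = 10.013 / 1.1667 = 8.582 cmH2O·s/L.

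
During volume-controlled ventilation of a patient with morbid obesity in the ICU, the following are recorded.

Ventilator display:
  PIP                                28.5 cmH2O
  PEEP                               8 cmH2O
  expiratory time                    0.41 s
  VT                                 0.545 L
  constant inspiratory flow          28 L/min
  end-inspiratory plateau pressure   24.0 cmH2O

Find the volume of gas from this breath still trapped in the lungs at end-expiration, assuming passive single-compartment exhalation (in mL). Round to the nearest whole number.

156

Flow: 28 L/min ÷ 60 = 0.4667 L/s.
R = (PIP − Pplat)/V̇ = (28.5 − 24.0) / 0.4667 = 4.5/0.4667 = 9.642 cmH2O·s/L.
C = Vt/(Pplat − PEEP) = 545.0 / (24.0 − 8) = 545.0/16.0 = 34.063 mL/cmH2O.
τ = R × C = 9.642 × 0.03406 L/cmH2O = 0.3284 s.
Fraction remaining = e^(−Te/τ) = e^(−0.41/0.3284) = 0.2869.
Trapped volume = 545.0 × 0.2869 = 156.36 mL.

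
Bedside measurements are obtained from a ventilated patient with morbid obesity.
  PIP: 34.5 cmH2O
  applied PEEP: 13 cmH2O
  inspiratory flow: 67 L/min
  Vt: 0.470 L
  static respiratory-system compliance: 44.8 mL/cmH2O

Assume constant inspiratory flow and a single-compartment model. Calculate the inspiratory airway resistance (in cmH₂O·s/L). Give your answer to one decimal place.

Flow: 67 L/min ÷ 60 = 1.1167 L/s.
Equation of motion (constant flow): PIP = Vt/C + R·V̇ + PEEP.
R·V̇ = PIP − Vt/C − PEEP = 34.5 − 470/44.8 − 13 = 34.5 − 10.491 − 13 = 11.009 cmH2O.
R = 11.009 / 1.1167 = 9.859 cmH2O·s/L.

9.9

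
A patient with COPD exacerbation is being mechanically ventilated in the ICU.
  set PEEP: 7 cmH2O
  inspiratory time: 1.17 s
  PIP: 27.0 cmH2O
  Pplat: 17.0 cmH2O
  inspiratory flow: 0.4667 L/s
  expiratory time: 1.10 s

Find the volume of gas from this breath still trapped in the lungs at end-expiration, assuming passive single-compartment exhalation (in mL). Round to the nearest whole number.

213

Vt = flow × Ti = 0.4667 L/s × 1.17 s × 1000 mL/L = 546.04 mL.
R = (PIP − Pplat)/V̇ = (27.0 − 17.0) / 0.4667 = 10.0/0.4667 = 21.427 cmH2O·s/L.
C = Vt/(Pplat − PEEP) = 546.04 / (17.0 − 7) = 546.04/10.0 = 54.604 mL/cmH2O.
τ = R × C = 21.427 × 0.0546 L/cmH2O = 1.17 s.
Fraction remaining = e^(−Te/τ) = e^(−1.10/1.17) = 0.3906.
Trapped volume = 546.04 × 0.3906 = 213.28 mL.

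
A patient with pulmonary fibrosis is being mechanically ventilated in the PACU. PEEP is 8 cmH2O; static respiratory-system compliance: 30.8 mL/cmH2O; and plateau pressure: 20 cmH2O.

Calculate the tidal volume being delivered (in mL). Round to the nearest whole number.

370

Vt = Cstat × (Pplat − PEEP) = 30.8 × (20 − 8) = 30.8 × 12.0 = 369.6 mL.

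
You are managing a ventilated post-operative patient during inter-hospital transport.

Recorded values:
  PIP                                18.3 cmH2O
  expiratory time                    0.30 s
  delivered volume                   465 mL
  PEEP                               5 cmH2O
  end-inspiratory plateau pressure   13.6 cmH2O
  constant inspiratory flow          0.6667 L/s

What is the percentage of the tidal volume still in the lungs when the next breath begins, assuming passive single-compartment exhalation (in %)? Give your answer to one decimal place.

R = (PIP − Pplat)/V̇ = (18.3 − 13.6) / 0.6667 = 4.7/0.6667 = 7.05 cmH2O·s/L.
C = Vt/(Pplat − PEEP) = 465.0 / (13.6 − 5) = 465.0/8.6 = 54.07 mL/cmH2O.
τ = R × C = 7.05 × 0.05407 L/cmH2O = 0.3812 s.
Fraction remaining at end-expiration = e^(−Te/τ) = e^(−0.30/0.3812) = 0.4552 → 45.52%.

45.5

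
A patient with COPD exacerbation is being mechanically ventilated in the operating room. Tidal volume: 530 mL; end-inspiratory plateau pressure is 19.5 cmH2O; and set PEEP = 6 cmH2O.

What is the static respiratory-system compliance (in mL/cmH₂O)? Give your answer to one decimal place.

39.3

Cstat = Vt / (Pplat − PEEP) = 530 / (19.5 − 6) = 530 / 13.5 = 39.259 mL/cmH2O.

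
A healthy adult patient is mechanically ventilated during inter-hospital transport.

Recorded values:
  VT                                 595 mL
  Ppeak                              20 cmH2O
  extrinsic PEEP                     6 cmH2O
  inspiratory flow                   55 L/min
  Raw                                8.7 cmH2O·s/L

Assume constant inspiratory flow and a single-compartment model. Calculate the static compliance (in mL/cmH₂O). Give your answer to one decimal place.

98.8

Flow: 55 L/min ÷ 60 = 0.9167 L/s.
Equation of motion (constant flow): PIP = Vt/C + R·V̇ + PEEP.
Vt/C = PIP − R·V̇ − PEEP = 20 − 8.7×0.9167 − 6 = 20 − 7.975 − 6 = 6.025 cmH2O.
C = Vt / 6.025 = 595 / 6.025 = 98.755 mL/cmH2O.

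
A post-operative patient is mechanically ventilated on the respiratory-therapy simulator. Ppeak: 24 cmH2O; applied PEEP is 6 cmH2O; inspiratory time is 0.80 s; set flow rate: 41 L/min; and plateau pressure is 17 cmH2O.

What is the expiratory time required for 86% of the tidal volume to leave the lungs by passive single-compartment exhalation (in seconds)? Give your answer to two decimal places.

1.00

Flow: 41 L/min ÷ 60 = 0.6833 L/s.
Vt = flow × Ti = 0.6833 L/s × 0.80 s × 1000 mL/L = 546.64 mL.
R = (PIP − Pplat)/V̇ = (24 − 17) / 0.6833 = 7.0/0.6833 = 10.244 cmH2O·s/L.
C = Vt/(Pplat − PEEP) = 546.64 / (17 − 6) = 546.64/11.0 = 49.695 mL/cmH2O.
τ = R × C = 10.244 × 0.0497 L/cmH2O = 0.5091 s.
t = −τ·ln(1 − 0.86) = −0.5091·ln(0.14) = 1.001 s.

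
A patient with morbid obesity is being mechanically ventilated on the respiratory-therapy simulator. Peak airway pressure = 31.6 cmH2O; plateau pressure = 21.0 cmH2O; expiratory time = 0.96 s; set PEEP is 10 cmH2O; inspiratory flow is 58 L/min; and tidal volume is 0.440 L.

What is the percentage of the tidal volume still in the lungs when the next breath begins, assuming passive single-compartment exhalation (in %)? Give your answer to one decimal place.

11.2

Flow: 58 L/min ÷ 60 = 0.9667 L/s.
R = (PIP − Pplat)/V̇ = (31.6 − 21.0) / 0.9667 = 10.6/0.9667 = 10.965 cmH2O·s/L.
C = Vt/(Pplat − PEEP) = 440.0 / (21.0 − 10) = 440.0/11.0 = 40.0 mL/cmH2O.
τ = R × C = 10.965 × 0.04 L/cmH2O = 0.4386 s.
Fraction remaining at end-expiration = e^(−Te/τ) = e^(−0.96/0.4386) = 0.1121 → 11.21%.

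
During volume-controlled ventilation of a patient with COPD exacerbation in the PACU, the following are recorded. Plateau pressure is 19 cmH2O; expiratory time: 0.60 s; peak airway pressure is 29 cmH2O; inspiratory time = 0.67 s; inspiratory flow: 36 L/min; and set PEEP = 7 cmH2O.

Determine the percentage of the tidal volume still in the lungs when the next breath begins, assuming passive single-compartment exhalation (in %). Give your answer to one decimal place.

Flow: 36 L/min ÷ 60 = 0.6 L/s.
Vt = flow × Ti = 0.6 L/s × 0.67 s × 1000 mL/L = 402.0 mL.
R = (PIP − Pplat)/V̇ = (29 − 19) / 0.6 = 10.0/0.6 = 16.667 cmH2O·s/L.
C = Vt/(Pplat − PEEP) = 402.0 / (19 − 7) = 402.0/12.0 = 33.5 mL/cmH2O.
τ = R × C = 16.667 × 0.0335 L/cmH2O = 0.5583 s.
Fraction remaining at end-expiration = e^(−Te/τ) = e^(−0.60/0.5583) = 0.3414 → 34.14%.

34.1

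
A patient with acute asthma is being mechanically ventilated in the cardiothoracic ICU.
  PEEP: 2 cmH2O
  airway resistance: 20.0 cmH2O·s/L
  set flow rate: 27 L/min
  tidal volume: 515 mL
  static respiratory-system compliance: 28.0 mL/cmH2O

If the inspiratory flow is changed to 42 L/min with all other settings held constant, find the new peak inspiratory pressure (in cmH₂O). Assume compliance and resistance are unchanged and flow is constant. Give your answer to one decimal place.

Flow: 27 L/min ÷ 60 = 0.45 L/s.
New flow: 42 L/min ÷ 60 = 0.7 L/s.
PIP = Vt/C + R·V̇ + PEEP (constant-flow equation of motion).
Only the resistive term changes: ΔPIP = R × ΔV̇ = 20.0 × (0.7 − 0.45) = 20.0 × 0.25 = 5.0 cmH2O.
Original PIP = 515/28.0 + 20.0×0.45 + 2 = 29.393 cmH2O; new PIP = 29.393 + (5.0) = 34.393 cmH2O.

34.4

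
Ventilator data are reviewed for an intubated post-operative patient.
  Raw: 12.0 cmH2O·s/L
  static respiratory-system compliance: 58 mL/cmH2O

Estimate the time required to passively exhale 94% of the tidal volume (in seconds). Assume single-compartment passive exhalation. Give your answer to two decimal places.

τ = R × C = 12.0 × 58 mL/cmH2O = 12.0 × 0.058 L/cmH2O = 0.696 s.
Exhaled fraction f = 1 − e^(−t/τ) → t = −τ·ln(1 − f) = −0.696·ln(0.06) = 1.958 s.

1.96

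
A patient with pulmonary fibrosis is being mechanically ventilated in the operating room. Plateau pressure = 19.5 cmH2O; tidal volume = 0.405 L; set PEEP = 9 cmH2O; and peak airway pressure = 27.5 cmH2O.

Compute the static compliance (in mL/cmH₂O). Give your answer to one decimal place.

Cstat = Vt / (Pplat − PEEP) = 405 / (19.5 − 9) = 405 / 10.5 = 38.571 mL/cmH2O.

38.6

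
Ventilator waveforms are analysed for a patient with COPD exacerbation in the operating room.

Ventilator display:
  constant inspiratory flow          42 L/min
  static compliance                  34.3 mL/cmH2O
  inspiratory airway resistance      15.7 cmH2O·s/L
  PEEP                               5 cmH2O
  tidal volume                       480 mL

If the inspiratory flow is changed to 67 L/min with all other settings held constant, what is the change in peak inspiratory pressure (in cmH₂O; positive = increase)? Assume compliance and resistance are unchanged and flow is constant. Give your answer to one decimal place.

6.5

Flow: 42 L/min ÷ 60 = 0.7 L/s.
New flow: 67 L/min ÷ 60 = 1.1167 L/s.
PIP = Vt/C + R·V̇ + PEEP (constant-flow equation of motion).
Only the resistive term changes: ΔPIP = R × ΔV̇ = 15.7 × (1.1167 − 0.7) = 15.7 × 0.4167 = 6.542 cmH2O.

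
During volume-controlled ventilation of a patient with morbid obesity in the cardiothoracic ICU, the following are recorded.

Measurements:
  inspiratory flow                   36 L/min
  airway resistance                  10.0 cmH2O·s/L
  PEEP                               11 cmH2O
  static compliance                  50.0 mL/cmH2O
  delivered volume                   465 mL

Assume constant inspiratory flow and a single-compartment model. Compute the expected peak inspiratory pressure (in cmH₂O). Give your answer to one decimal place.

Flow: 36 L/min ÷ 60 = 0.6 L/s.
Equation of motion (constant flow): PIP = Vt/C + R·V̇ + PEEP.
PIP = 465/50.0 + 10.0×0.6 + 11 = 9.3 + 6.0 + 11 = 26.3 cmH2O.

26.3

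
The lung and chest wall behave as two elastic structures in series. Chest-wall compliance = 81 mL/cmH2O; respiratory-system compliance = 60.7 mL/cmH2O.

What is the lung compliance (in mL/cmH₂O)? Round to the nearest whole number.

1/CL = 1/Crs − 1/Ccw.
1/CL = 1/60.7 − 1/81 = 0.004129.
CL = 242.19 mL/cmH2O.

242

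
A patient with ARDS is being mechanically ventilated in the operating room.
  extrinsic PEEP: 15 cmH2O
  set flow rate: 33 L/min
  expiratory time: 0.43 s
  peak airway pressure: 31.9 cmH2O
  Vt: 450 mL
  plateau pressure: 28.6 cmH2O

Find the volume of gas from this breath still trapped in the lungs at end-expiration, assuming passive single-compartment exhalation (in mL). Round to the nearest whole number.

52

Flow: 33 L/min ÷ 60 = 0.55 L/s.
R = (PIP − Pplat)/V̇ = (31.9 − 28.6) / 0.55 = 3.3/0.55 = 6.0 cmH2O·s/L.
C = Vt/(Pplat − PEEP) = 450.0 / (28.6 − 15) = 450.0/13.6 = 33.088 mL/cmH2O.
τ = R × C = 6.0 × 0.03309 L/cmH2O = 0.1985 s.
Fraction remaining = e^(−Te/τ) = e^(−0.43/0.1985) = 0.1146.
Trapped volume = 450.0 × 0.1146 = 51.57 mL.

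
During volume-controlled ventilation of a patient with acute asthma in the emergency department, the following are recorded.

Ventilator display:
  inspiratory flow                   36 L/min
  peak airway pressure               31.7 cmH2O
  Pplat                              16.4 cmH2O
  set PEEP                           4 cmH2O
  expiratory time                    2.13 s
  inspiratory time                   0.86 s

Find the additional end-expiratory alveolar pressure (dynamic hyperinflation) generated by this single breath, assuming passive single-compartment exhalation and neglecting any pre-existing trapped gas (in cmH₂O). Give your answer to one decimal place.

1.7

Flow: 36 L/min ÷ 60 = 0.6 L/s.
Vt = flow × Ti = 0.6 L/s × 0.86 s × 1000 mL/L = 516.0 mL.
R = (PIP − Pplat)/V̇ = (31.7 − 16.4) / 0.6 = 15.3/0.6 = 25.5 cmH2O·s/L.
C = Vt/(Pplat − PEEP) = 516.0 / (16.4 − 4) = 516.0/12.4 = 41.613 mL/cmH2O.
τ = R × C = 25.5 × 0.04161 L/cmH2O = 1.061 s.
Fraction remaining = e^(−Te/τ) = e^(−2.13/1.061) = 0.1343; trapped volume = 516.0 × 0.1343 = 69.299 mL.
Additional alveolar pressure from trapping ≈ V_trapped / C = 69.299 / 41.613 = 1.665 cmH2O.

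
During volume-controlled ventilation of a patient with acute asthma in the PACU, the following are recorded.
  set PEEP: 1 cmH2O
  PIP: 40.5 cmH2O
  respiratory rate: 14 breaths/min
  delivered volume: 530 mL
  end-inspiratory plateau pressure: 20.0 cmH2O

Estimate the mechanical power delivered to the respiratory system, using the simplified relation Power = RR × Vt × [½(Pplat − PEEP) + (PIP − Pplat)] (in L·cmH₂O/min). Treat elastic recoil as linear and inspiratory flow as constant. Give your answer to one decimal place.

Per-breath work = Vt × [½(Pplat−PEEP) + (PIP−Pplat)] = 0.530 × [0.5×19.0 + 20.5] = 0.530 × 30.0 = 15.9 L·cmH2O.
Power = 14 × 15.9 = 222.6 L·cmH2O/min.

222.6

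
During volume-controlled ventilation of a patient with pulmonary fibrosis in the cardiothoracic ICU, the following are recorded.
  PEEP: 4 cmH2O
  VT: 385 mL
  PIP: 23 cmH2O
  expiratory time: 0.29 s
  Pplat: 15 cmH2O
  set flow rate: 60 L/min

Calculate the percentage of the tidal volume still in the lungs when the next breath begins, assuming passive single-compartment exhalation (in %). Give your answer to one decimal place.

35.5

Flow: 60 L/min ÷ 60 = 1 L/s.
R = (PIP − Pplat)/V̇ = (23 − 15) / 1 = 8.0/1 = 8.0 cmH2O·s/L.
C = Vt/(Pplat − PEEP) = 385.0 / (15 − 4) = 385.0/11.0 = 35.0 mL/cmH2O.
τ = R × C = 8.0 × 0.035 L/cmH2O = 0.28 s.
Fraction remaining at end-expiration = e^(−Te/τ) = e^(−0.29/0.28) = 0.355 → 35.5%.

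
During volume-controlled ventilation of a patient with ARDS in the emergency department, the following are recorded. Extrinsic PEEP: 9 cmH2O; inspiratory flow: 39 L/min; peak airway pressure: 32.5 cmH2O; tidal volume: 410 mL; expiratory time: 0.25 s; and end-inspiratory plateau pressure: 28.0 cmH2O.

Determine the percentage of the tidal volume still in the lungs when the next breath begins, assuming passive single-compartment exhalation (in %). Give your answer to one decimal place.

Flow: 39 L/min ÷ 60 = 0.65 L/s.
R = (PIP − Pplat)/V̇ = (32.5 − 28.0) / 0.65 = 4.5/0.65 = 6.923 cmH2O·s/L.
C = Vt/(Pplat − PEEP) = 410.0 / (28.0 − 9) = 410.0/19.0 = 21.579 mL/cmH2O.
τ = R × C = 6.923 × 0.02158 L/cmH2O = 0.1494 s.
Fraction remaining at end-expiration = e^(−Te/τ) = e^(−0.25/0.1494) = 0.1876 → 18.76%.

18.8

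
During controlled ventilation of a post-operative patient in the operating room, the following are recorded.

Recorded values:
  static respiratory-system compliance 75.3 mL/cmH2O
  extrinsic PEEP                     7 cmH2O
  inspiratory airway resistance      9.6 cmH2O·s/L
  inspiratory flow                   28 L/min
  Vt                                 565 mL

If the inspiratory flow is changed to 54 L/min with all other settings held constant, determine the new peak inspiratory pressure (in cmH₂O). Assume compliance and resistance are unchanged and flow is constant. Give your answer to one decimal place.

Flow: 28 L/min ÷ 60 = 0.4667 L/s.
New flow: 54 L/min ÷ 60 = 0.9 L/s.
PIP = Vt/C + R·V̇ + PEEP (constant-flow equation of motion).
Only the resistive term changes: ΔPIP = R × ΔV̇ = 9.6 × (0.9 − 0.4667) = 9.6 × 0.4333 = 4.16 cmH2O.
Original PIP = 565/75.3 + 9.6×0.4667 + 7 = 18.984 cmH2O; new PIP = 18.984 + (4.16) = 23.144 cmH2O.

23.1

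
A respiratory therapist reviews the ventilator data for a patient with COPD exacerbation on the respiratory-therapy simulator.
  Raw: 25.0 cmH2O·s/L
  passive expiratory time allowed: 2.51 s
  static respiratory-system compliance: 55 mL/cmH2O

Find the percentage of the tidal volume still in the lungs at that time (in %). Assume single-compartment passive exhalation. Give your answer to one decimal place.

16.1

τ = R × C = 25.0 × 55 mL/cmH2O = 25.0 × 0.055 L/cmH2O = 1.375 s.
Passive exhalation: V(t)/V₀ = e^(−t/τ) = e^(−2.51/1.375) = 0.1611.
Fraction remaining = 0.1611 → 16.11%.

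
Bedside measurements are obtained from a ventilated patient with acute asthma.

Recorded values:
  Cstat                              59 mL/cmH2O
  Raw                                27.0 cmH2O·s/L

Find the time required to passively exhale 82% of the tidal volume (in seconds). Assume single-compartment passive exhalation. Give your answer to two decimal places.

2.73

τ = R × C = 27.0 × 59 mL/cmH2O = 27.0 × 0.059 L/cmH2O = 1.593 s.
Exhaled fraction f = 1 − e^(−t/τ) → t = −τ·ln(1 − f) = −1.593·ln(0.18) = 2.732 s.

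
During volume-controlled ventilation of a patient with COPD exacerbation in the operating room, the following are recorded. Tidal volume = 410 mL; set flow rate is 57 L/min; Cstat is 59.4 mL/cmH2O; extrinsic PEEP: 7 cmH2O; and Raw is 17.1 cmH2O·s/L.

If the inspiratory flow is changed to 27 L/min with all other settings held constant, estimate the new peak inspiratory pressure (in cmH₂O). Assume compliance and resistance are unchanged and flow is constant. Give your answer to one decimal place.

21.6

Flow: 57 L/min ÷ 60 = 0.95 L/s.
New flow: 27 L/min ÷ 60 = 0.45 L/s.
PIP = Vt/C + R·V̇ + PEEP (constant-flow equation of motion).
Only the resistive term changes: ΔPIP = R × ΔV̇ = 17.1 × (0.45 − 0.95) = 17.1 × -0.5 = -8.55 cmH2O.
Original PIP = 410/59.4 + 17.1×0.95 + 7 = 30.147 cmH2O; new PIP = 30.147 + (-8.55) = 21.597 cmH2O.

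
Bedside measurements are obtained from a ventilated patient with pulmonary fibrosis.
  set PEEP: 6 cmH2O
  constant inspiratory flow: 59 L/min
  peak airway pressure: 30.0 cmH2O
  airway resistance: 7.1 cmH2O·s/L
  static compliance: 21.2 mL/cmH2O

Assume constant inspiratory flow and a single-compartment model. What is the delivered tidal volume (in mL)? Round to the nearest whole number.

Flow: 59 L/min ÷ 60 = 0.9833 L/s.
Equation of motion (constant flow): PIP = Vt/C + R·V̇ + PEEP.
Vt/C = PIP − R·V̇ − PEEP = 30.0 − 6.981 − 6 = 17.019 cmH2O.
Vt = C × 17.019 = 21.2 × 17.019 = 360.8 mL.

361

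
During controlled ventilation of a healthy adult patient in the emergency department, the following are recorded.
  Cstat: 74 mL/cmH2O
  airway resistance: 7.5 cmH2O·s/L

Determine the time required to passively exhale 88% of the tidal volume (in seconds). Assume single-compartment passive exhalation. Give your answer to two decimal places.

1.18

τ = R × C = 7.5 × 74 mL/cmH2O = 7.5 × 0.074 L/cmH2O = 0.555 s.
Exhaled fraction f = 1 − e^(−t/τ) → t = −τ·ln(1 − f) = −0.555·ln(0.12) = 1.177 s.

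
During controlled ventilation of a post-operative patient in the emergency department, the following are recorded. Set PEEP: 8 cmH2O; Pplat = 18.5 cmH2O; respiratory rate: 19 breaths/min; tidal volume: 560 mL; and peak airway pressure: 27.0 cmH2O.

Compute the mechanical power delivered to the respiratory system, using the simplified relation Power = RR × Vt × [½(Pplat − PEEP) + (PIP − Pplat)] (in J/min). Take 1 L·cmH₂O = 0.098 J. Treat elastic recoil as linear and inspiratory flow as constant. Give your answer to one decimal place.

Per-breath work = Vt × [½(Pplat−PEEP) + (PIP−Pplat)] = 0.560 × [0.5×10.5 + 8.5] = 0.560 × 13.75 = 7.7 L·cmH2O.
Power = 19 × 7.7 = 146.3 L·cmH2O/min.
× 0.098 J/(L·cmH2O) → 14.337 J/min.

14.3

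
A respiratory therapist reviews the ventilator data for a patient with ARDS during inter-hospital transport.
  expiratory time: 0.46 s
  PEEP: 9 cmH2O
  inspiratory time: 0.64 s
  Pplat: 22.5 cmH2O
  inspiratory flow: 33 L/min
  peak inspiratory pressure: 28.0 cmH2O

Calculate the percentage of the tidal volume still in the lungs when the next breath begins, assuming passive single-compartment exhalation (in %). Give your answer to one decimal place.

17.1

Flow: 33 L/min ÷ 60 = 0.55 L/s.
Vt = flow × Ti = 0.55 L/s × 0.64 s × 1000 mL/L = 352.0 mL.
R = (PIP − Pplat)/V̇ = (28.0 − 22.5) / 0.55 = 5.5/0.55 = 10.0 cmH2O·s/L.
C = Vt/(Pplat − PEEP) = 352.0 / (22.5 − 9) = 352.0/13.5 = 26.074 mL/cmH2O.
τ = R × C = 10.0 × 0.02607 L/cmH2O = 0.2607 s.
Fraction remaining at end-expiration = e^(−Te/τ) = e^(−0.46/0.2607) = 0.1713 → 17.13%.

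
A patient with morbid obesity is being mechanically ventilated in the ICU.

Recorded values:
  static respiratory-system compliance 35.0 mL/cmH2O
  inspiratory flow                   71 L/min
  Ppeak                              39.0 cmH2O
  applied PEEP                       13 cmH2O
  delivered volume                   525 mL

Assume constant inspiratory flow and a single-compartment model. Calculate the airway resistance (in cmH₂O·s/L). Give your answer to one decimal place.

Flow: 71 L/min ÷ 60 = 1.1833 L/s.
Equation of motion (constant flow): PIP = Vt/C + R·V̇ + PEEP.
R·V̇ = PIP − Vt/C − PEEP = 39.0 − 525/35.0 − 13 = 39.0 − 15.0 − 13 = 11.0 cmH2O.
R = 11.0 / 1.1833 = 9.296 cmH2O·s/L.

9.3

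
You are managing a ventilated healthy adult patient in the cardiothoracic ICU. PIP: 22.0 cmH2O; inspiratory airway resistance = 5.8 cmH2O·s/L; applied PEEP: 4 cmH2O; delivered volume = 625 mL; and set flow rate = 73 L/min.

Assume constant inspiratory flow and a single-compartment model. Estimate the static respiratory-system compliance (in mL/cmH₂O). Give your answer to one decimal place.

57.1

Flow: 73 L/min ÷ 60 = 1.2167 L/s.
Equation of motion (constant flow): PIP = Vt/C + R·V̇ + PEEP.
Vt/C = PIP − R·V̇ − PEEP = 22.0 − 5.8×1.2167 − 4 = 22.0 − 7.057 − 4 = 10.943 cmH2O.
C = Vt / 10.943 = 625 / 10.943 = 57.114 mL/cmH2O.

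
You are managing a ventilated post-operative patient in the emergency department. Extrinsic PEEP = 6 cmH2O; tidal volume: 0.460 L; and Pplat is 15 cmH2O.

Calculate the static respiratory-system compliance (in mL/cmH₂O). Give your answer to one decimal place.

51.1

Cstat = Vt / (Pplat − PEEP) = 460 / (15 − 6) = 460 / 9.0 = 51.111 mL/cmH2O.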